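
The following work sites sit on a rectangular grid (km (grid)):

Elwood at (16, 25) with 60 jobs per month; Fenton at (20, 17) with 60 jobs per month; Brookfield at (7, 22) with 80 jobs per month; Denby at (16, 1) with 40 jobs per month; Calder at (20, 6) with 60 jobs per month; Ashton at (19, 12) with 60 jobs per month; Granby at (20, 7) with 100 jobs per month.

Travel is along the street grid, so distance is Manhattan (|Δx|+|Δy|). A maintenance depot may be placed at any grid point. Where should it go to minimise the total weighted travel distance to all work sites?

(19, 12)

Manhattan distance separates: Σwᵢ(|x−xᵢ|+|y−yᵢ|) = Σwᵢ|x−xᵢ| + Σwᵢ|y−yᵢ|, so x and y are optimised independently as 1-D weighted medians.
Total weight W = 460; half = 230.
x-coordinate, sorted with cumulative weight:
  x=7 (Brookfield, w=80) cum 80
  x=16 (Elwood, w=60) cum 140
  x=16 (Denby, w=40) cum 180
  x=19 (Ashton, w=60) cum 240  ← median
  x=20 (Fenton, w=60) cum 300
  x=20 (Calder, w=60) cum 360
  x=20 (Granby, w=100) cum 460
⇒ x* = 19
y-coordinate, sorted with cumulative weight:
  y=1 (Denby, w=40) cum 40
  y=6 (Calder, w=60) cum 100
  y=7 (Granby, w=100) cum 200
  y=12 (Ashton, w=60) cum 260  ← median
  y=17 (Fenton, w=60) cum 320
  y=22 (Brookfield, w=80) cum 400
  y=25 (Elwood, w=60) cum 460
⇒ y* = 12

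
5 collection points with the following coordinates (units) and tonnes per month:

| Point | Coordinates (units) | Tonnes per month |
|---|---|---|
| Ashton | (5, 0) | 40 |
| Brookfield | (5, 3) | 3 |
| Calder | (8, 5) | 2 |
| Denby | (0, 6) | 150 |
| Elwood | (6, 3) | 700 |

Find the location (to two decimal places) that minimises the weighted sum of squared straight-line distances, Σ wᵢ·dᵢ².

(4.95, 3.37)

The minimiser of Σwᵢ‖p−pᵢ‖² is the weighted centroid p* = (Σwᵢpᵢ)/(Σwᵢ).
Σwᵢ = 895.
Σwᵢxᵢ = 40·5 + 3·5 + 2·8 + 150·0 + 700·6 = 4431.
Σwᵢyᵢ = 40·0 + 3·3 + 2·5 + 150·6 + 700·3 = 3019.
x* = 4431/895 = 4.95, y* = 3019/895 = 3.37.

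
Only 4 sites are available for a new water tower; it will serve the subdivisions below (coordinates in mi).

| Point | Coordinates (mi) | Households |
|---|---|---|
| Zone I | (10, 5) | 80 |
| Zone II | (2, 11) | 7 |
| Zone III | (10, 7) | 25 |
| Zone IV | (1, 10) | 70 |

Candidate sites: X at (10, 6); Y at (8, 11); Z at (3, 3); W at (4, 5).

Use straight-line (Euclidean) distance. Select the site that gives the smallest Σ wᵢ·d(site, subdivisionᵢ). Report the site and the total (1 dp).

Total weighted distance at each candidate:
  X (10, 6): total = 860.5
  Y (8, 11): total = 1154.7
  Z (3, 3): total = 1350.0
  W (4, 5): total = 1090.6
Minimum is at X with total 860.5 mi.

X, total 860.5 mi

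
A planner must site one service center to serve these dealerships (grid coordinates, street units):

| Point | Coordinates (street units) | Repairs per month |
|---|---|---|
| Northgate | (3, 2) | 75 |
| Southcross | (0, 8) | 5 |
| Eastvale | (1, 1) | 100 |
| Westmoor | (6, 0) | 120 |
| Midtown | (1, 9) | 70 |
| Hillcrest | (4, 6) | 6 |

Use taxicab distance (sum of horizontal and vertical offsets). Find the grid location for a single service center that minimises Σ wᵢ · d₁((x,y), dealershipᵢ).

(3, 1)

Manhattan distance separates: Σwᵢ(|x−xᵢ|+|y−yᵢ|) = Σwᵢ|x−xᵢ| + Σwᵢ|y−yᵢ|, so x and y are optimised independently as 1-D weighted medians.
Total weight W = 376; half = 188.
x-coordinate, sorted with cumulative weight:
  x=0 (Southcross, w=5) cum 5
  x=1 (Eastvale, w=100) cum 105
  x=1 (Midtown, w=70) cum 175
  x=3 (Northgate, w=75) cum 250  ← median
  x=4 (Hillcrest, w=6) cum 256
  x=6 (Westmoor, w=120) cum 376
⇒ x* = 3
y-coordinate, sorted with cumulative weight:
  y=0 (Westmoor, w=120) cum 120
  y=1 (Eastvale, w=100) cum 220  ← median
  y=2 (Northgate, w=75) cum 295
  y=6 (Hillcrest, w=6) cum 301
  y=8 (Southcross, w=5) cum 306
  y=9 (Midtown, w=70) cum 376
⇒ y* = 1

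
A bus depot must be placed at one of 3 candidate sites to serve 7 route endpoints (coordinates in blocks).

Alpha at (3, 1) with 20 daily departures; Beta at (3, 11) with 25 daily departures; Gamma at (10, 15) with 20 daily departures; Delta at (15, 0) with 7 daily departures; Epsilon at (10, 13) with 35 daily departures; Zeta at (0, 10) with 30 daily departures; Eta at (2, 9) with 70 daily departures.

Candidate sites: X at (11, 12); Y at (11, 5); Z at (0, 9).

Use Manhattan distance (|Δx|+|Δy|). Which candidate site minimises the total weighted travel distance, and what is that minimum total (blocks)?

Z, total 1493 blocks

Total weighted distance at each candidate:
  X (11, 12): total = 2097
  Y (11, 5): total = 2578
  Z (0, 9): total = 1493
Minimum is at Z with total 1493 blocks.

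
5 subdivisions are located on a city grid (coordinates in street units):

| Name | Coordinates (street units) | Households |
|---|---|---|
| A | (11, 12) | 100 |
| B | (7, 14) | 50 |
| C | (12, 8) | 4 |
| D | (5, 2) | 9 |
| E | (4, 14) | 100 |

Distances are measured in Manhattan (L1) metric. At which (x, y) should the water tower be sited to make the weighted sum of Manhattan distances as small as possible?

(7, 14)

Manhattan distance separates: Σwᵢ(|x−xᵢ|+|y−yᵢ|) = Σwᵢ|x−xᵢ| + Σwᵢ|y−yᵢ|, so x and y are optimised independently as 1-D weighted medians.
Total weight W = 263; half = 131.5.
x-coordinate, sorted with cumulative weight:
  x=4 (E, w=100) cum 100
  x=5 (D, w=9) cum 109
  x=7 (B, w=50) cum 159  ← median
  x=11 (A, w=100) cum 259
  x=12 (C, w=4) cum 263
⇒ x* = 7
y-coordinate, sorted with cumulative weight:
  y=2 (D, w=9) cum 9
  y=8 (C, w=4) cum 13
  y=12 (A, w=100) cum 113
  y=14 (B, w=50) cum 163  ← median
  y=14 (E, w=100) cum 263
⇒ y* = 14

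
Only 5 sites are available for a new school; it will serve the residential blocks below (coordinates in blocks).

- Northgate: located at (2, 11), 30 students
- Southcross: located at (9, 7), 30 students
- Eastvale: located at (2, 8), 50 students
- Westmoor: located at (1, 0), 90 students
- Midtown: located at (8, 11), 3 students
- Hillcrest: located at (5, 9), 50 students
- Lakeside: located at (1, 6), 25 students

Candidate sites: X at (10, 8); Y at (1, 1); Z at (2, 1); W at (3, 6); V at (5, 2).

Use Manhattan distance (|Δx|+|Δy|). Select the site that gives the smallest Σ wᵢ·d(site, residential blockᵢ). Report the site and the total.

W, total 1590 blocks

Total weighted distance at each candidate:
  X (10, 8): total = 2910
  Y (1, 1): total = 2016
  Z (2, 1): total = 1968
  W (3, 6): total = 1590
  V (5, 2): total = 2206
Minimum is at W with total 1590 blocks.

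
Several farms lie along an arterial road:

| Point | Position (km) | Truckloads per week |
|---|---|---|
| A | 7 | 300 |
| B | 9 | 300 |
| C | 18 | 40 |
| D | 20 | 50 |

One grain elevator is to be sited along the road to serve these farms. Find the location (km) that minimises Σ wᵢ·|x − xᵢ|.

For a sum of weighted absolute distances on a line, the optimum is the weighted median (not the mean). Total weight W = 690; half-weight = 345.
Sort by position and accumulate weight:
  km 7 (A, w=300) → cum 300
  km 9 (B, w=300) → cum 600  ≥ 345 → median here
  km 18 (C, w=40) → cum 640
  km 20 (D, w=50) → cum 690
Optimal location: km 9.

x = 9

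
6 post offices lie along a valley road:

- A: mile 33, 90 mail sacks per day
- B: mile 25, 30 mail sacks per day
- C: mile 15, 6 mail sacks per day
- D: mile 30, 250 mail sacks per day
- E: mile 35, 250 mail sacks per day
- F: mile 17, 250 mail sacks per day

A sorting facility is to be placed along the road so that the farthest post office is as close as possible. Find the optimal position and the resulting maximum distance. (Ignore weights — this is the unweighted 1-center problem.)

location 25, max distance 10

The 1-center on a line is the midpoint of the two extreme points: leftmost at 15, rightmost at 35.
Optimal location = (15 + 35)/2 = 25; maximum distance = (35 − 15)/2 = 10.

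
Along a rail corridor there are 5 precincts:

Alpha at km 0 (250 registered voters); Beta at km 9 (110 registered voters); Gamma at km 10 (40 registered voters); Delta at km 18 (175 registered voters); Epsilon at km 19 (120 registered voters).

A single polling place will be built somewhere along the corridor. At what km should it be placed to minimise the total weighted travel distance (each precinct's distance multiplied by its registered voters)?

x = 9

For a sum of weighted absolute distances on a line, the optimum is the weighted median (not the mean). Total weight W = 695; half-weight = 347.5.
Sort by position and accumulate weight:
  km 0 (Alpha, w=250) → cum 250
  km 9 (Beta, w=110) → cum 360  ≥ 347.5 → median here
  km 10 (Gamma, w=40) → cum 400
  km 18 (Delta, w=175) → cum 575
  km 19 (Epsilon, w=120) → cum 695
Optimal location: km 9.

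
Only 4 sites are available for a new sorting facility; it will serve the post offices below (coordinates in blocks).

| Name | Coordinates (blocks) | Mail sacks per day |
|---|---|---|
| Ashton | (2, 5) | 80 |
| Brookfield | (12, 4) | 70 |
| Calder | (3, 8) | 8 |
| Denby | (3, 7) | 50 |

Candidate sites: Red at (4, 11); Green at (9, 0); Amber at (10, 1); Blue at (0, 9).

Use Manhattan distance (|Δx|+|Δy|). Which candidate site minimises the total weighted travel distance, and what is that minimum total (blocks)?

Total weighted distance at each candidate:
  Red (4, 11): total = 1972
  Green (9, 0): total = 2212
  Amber (10, 1): total = 2072
  Blue (0, 9): total = 1952
Minimum is at Blue with total 1952 blocks.

Blue, total 1952 blocks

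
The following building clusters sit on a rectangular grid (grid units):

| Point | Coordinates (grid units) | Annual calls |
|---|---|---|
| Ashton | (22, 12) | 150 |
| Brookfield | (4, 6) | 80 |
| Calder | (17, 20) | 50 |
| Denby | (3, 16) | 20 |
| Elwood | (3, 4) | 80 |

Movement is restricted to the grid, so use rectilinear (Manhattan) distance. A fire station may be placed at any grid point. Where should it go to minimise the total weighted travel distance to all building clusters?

(17, 12)

Manhattan distance separates: Σwᵢ(|x−xᵢ|+|y−yᵢ|) = Σwᵢ|x−xᵢ| + Σwᵢ|y−yᵢ|, so x and y are optimised independently as 1-D weighted medians.
Total weight W = 380; half = 190.
x-coordinate, sorted with cumulative weight:
  x=3 (Denby, w=20) cum 20
  x=3 (Elwood, w=80) cum 100
  x=4 (Brookfield, w=80) cum 180
  x=17 (Calder, w=50) cum 230  ← median
  x=22 (Ashton, w=150) cum 380
⇒ x* = 17
y-coordinate, sorted with cumulative weight:
  y=4 (Elwood, w=80) cum 80
  y=6 (Brookfield, w=80) cum 160
  y=12 (Ashton, w=150) cum 310  ← median
  y=16 (Denby, w=20) cum 330
  y=20 (Calder, w=50) cum 380
⇒ y* = 12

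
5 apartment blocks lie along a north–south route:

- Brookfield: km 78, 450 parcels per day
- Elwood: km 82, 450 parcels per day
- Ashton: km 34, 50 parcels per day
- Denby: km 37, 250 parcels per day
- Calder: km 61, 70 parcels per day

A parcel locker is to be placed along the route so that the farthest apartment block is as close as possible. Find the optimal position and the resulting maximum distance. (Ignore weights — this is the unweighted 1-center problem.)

location 58, max distance 24

The 1-center on a line is the midpoint of the two extreme points: leftmost at 34, rightmost at 82.
Optimal location = (34 + 82)/2 = 58; maximum distance = (82 − 34)/2 = 24.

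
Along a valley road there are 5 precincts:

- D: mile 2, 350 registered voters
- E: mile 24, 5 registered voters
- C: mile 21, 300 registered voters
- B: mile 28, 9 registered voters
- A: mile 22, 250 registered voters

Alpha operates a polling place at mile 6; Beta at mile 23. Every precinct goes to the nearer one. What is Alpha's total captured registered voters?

350

The indifferent point is the midpoint (6+23)/2 = 14.5; precincts left of it (closer to Alpha at 6) go to Alpha, those right go to Beta.
  D at 2 (w=350) → Alpha
  C at 21 (w=300) → Beta
  A at 22 (w=250) → Beta
  E at 24 (w=5) → Beta
  B at 28 (w=9) → Beta
Alpha captures 350; Beta captures 564.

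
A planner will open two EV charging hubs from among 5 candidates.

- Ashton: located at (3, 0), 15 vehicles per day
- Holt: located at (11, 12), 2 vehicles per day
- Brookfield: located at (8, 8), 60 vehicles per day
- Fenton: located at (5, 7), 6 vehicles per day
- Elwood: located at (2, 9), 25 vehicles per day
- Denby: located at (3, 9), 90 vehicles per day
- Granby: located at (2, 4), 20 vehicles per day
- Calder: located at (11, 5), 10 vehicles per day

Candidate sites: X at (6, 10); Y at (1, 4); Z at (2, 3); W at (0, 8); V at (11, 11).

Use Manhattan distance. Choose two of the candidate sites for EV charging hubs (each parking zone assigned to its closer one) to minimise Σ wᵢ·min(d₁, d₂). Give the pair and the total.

{X, Z}, total 943

Evaluate every pair (each demand assigned to the nearer of the two):
  {X, Z}: total = 943
  {X, Y}: total = 973
  {X, W}: total = 1098
  {Z, W}: total = 1171
  {W, V}: total = 1178
  {Y, W}: total = 1201
  {X, V}: total = 1206
  {Z, V}: total = 1324
  {Y, V}: total = 1354
  {Y, Z}: total = 1708
Best pair: {X, Z} with total 943.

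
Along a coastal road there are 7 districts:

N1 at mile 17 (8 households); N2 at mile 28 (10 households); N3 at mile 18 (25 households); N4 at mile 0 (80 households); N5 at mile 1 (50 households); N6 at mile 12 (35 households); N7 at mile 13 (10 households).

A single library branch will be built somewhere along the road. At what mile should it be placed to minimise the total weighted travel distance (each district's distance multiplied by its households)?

x = 1

For a sum of weighted absolute distances on a line, the optimum is the weighted median (not the mean). Total weight W = 218; half-weight = 109.
Sort by position and accumulate weight:
  mile 0 (N4, w=80) → cum 80
  mile 1 (N5, w=50) → cum 130  ≥ 109 → median here
  mile 12 (N6, w=35) → cum 165
  mile 13 (N7, w=10) → cum 175
  mile 17 (N1, w=8) → cum 183
  mile 18 (N3, w=25) → cum 208
  mile 28 (N2, w=10) → cum 218
Optimal location: mile 1.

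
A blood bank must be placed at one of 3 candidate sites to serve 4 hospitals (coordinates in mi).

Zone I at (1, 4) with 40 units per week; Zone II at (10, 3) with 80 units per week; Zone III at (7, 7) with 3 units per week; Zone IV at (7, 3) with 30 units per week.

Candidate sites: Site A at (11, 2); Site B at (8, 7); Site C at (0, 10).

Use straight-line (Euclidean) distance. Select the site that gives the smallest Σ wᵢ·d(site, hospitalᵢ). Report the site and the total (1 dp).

Total weighted distance at each candidate:
  Site A (11, 2): total = 664.0
  Site B (8, 7): total = 789.1
  Site C (0, 10): total = 1539.7
Minimum is at Site A with total 664.0 mi.

Site A, total 664.0 mi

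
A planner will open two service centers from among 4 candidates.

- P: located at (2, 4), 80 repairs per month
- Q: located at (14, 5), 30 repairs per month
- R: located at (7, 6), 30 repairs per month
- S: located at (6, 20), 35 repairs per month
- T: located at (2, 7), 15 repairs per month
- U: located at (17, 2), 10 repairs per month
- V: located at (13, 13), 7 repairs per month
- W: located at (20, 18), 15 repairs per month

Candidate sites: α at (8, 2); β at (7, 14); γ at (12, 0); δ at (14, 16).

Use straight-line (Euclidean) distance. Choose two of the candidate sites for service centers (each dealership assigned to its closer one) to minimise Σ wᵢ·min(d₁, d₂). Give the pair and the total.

Evaluate every pair (each demand assigned to the nearer of the two):
  {α, δ}: total = 1468.1
  {α, β}: total = 1497.6
  {β, γ}: total = 1899.9
  {γ, δ}: total = 1924.5
  {α, γ}: total = 1976.1
  {β, δ}: total = 2066.5
Best pair: {α, δ} with total 1468.1.

{α, δ}, total 1468.1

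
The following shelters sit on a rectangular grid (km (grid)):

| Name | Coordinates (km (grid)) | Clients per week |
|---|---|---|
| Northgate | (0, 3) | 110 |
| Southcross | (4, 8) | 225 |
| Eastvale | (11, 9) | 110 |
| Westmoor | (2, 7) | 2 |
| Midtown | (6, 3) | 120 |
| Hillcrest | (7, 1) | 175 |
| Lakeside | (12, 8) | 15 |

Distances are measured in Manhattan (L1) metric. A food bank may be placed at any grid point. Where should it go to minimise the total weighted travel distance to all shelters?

(6, 3)

Manhattan distance separates: Σwᵢ(|x−xᵢ|+|y−yᵢ|) = Σwᵢ|x−xᵢ| + Σwᵢ|y−yᵢ|, so x and y are optimised independently as 1-D weighted medians.
Total weight W = 757; half = 378.5.
x-coordinate, sorted with cumulative weight:
  x=0 (Northgate, w=110) cum 110
  x=2 (Westmoor, w=2) cum 112
  x=4 (Southcross, w=225) cum 337
  x=6 (Midtown, w=120) cum 457  ← median
  x=7 (Hillcrest, w=175) cum 632
  x=11 (Eastvale, w=110) cum 742
  x=12 (Lakeside, w=15) cum 757
⇒ x* = 6
y-coordinate, sorted with cumulative weight:
  y=1 (Hillcrest, w=175) cum 175
  y=3 (Northgate, w=110) cum 285
  y=3 (Midtown, w=120) cum 405  ← median
  y=7 (Westmoor, w=2) cum 407
  y=8 (Southcross, w=225) cum 632
  y=8 (Lakeside, w=15) cum 647
  y=9 (Eastvale, w=110) cum 757
⇒ y* = 3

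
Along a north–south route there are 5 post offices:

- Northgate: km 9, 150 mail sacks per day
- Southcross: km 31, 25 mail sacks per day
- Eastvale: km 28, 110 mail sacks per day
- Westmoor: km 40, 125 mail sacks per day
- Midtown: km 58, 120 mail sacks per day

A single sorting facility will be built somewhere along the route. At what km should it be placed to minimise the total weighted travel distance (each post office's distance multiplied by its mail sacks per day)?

For a sum of weighted absolute distances on a line, the optimum is the weighted median (not the mean). Total weight W = 530; half-weight = 265.
Sort by position and accumulate weight:
  km 9 (Northgate, w=150) → cum 150
  km 28 (Eastvale, w=110) → cum 260
  km 31 (Southcross, w=25) → cum 285  ≥ 265 → median here
  km 40 (Westmoor, w=125) → cum 410
  km 58 (Midtown, w=120) → cum 530
Optimal location: km 31.

x = 31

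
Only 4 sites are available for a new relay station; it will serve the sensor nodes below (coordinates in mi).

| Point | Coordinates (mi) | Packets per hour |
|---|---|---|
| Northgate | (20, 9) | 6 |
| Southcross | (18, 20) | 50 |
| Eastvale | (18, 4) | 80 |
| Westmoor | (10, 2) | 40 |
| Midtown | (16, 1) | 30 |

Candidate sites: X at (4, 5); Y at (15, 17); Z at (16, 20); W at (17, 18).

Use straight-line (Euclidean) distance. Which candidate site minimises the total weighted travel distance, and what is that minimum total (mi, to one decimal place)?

Y, total 2449.5 mi

Total weighted distance at each candidate:
  X (4, 5): total = 2895.5
  Y (15, 17): total = 2449.5
  Z (16, 20): total = 2789.1
  W (17, 18): total = 2501.0
Minimum is at Y with total 2449.5 mi.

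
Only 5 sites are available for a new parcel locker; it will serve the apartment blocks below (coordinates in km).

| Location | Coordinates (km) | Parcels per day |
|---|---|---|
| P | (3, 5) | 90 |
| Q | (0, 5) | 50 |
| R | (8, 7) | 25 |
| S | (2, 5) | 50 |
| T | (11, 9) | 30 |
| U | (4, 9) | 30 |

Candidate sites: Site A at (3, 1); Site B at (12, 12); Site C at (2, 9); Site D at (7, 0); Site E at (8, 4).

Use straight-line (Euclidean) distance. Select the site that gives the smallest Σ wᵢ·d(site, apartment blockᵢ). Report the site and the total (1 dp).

Total weighted distance at each candidate:
  Site A (3, 1): total = 1592.7
  Site B (12, 12): total = 2842.4
  Site C (2, 9): total = 1282.8
  Site D (7, 0): total = 2116.8
  Site E (8, 4): total = 1608.2
Minimum is at Site C with total 1282.8 km.

Site C, total 1282.8 km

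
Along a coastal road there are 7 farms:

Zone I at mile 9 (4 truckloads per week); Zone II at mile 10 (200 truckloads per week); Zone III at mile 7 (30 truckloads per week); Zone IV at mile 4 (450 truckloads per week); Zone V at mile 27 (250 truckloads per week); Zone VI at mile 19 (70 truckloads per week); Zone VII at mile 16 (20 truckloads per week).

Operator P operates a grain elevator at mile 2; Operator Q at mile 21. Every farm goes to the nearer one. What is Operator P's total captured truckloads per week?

The indifferent point is the midpoint (2+21)/2 = 11.5; farms left of it (closer to Operator P at 2) go to Operator P, those right go to Operator Q.
  Zone IV at 4 (w=450) → Operator P
  Zone III at 7 (w=30) → Operator P
  Zone I at 9 (w=4) → Operator P
  Zone II at 10 (w=200) → Operator P
  Zone VII at 16 (w=20) → Operator Q
  Zone VI at 19 (w=70) → Operator Q
  Zone V at 27 (w=250) → Operator Q
Operator P captures 684; Operator Q captures 340.

684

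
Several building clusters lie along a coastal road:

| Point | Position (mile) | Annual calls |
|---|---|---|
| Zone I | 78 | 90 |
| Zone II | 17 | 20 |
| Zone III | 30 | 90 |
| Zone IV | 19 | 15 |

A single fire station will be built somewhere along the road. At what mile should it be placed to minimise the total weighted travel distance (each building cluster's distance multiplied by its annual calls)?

x = 30

For a sum of weighted absolute distances on a line, the optimum is the weighted median (not the mean). Total weight W = 215; half-weight = 107.5.
Sort by position and accumulate weight:
  mile 17 (Zone II, w=20) → cum 20
  mile 19 (Zone IV, w=15) → cum 35
  mile 30 (Zone III, w=90) → cum 125  ≥ 107.5 → median here
  mile 78 (Zone I, w=90) → cum 215
Optimal location: mile 30.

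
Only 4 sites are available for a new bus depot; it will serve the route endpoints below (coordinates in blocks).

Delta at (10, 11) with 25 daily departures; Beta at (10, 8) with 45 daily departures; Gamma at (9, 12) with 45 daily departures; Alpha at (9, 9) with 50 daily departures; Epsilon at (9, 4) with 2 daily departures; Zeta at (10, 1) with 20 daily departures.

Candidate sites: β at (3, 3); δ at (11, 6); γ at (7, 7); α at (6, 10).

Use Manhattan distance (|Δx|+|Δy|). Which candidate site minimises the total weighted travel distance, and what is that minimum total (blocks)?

δ, total 1023 blocks

Total weighted distance at each candidate:
  β (3, 3): total = 2384
  δ (11, 6): total = 1023
  γ (7, 7): total = 1060
  α (6, 10): total = 1098
Minimum is at δ with total 1023 blocks.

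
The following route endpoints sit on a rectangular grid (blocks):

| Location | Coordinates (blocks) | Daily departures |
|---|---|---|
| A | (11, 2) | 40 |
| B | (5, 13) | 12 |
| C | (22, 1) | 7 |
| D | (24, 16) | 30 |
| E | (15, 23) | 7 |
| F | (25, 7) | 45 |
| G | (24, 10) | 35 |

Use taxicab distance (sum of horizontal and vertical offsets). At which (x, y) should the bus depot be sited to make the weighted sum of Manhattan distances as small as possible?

Manhattan distance separates: Σwᵢ(|x−xᵢ|+|y−yᵢ|) = Σwᵢ|x−xᵢ| + Σwᵢ|y−yᵢ|, so x and y are optimised independently as 1-D weighted medians.
Total weight W = 176; half = 88.
x-coordinate, sorted with cumulative weight:
  x=5 (B, w=12) cum 12
  x=11 (A, w=40) cum 52
  x=15 (E, w=7) cum 59
  x=22 (C, w=7) cum 66
  x=24 (D, w=30) cum 96  ← median
  x=24 (G, w=35) cum 131
  x=25 (F, w=45) cum 176
⇒ x* = 24
y-coordinate, sorted with cumulative weight:
  y=1 (C, w=7) cum 7
  y=2 (A, w=40) cum 47
  y=7 (F, w=45) cum 92  ← median
  y=10 (G, w=35) cum 127
  y=13 (B, w=12) cum 139
  y=16 (D, w=30) cum 169
  y=23 (E, w=7) cum 176
⇒ y* = 7

(24, 7)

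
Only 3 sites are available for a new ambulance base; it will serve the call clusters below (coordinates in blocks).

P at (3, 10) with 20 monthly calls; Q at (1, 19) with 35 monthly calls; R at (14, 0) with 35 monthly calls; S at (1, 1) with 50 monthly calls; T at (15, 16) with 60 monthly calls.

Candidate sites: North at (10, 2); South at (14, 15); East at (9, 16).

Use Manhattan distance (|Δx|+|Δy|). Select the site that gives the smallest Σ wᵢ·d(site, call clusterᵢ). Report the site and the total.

East, total 2870 blocks

Total weighted distance at each candidate:
  North (10, 2): total = 3060
  South (14, 15): total = 2910
  East (9, 16): total = 2870
Minimum is at East with total 2870 blocks.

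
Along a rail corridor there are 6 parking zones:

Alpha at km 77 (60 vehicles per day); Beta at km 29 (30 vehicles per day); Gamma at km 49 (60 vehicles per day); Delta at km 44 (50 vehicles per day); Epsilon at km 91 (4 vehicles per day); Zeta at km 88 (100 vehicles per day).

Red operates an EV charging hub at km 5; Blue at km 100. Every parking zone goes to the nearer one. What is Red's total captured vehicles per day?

The indifferent point is the midpoint (5+100)/2 = 52.5; parking zones left of it (closer to Red at 5) go to Red, those right go to Blue.
  Beta at 29 (w=30) → Red
  Delta at 44 (w=50) → Red
  Gamma at 49 (w=60) → Red
  Alpha at 77 (w=60) → Blue
  Zeta at 88 (w=100) → Blue
  Epsilon at 91 (w=4) → Blue
Red captures 140; Blue captures 164.

140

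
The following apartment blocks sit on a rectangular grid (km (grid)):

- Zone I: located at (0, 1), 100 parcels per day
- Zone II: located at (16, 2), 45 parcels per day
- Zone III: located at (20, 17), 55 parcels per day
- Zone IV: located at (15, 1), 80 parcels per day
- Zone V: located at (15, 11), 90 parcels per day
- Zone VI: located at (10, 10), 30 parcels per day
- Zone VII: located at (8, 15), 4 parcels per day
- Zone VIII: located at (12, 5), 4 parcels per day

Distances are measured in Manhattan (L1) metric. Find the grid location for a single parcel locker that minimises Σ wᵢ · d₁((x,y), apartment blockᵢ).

Manhattan distance separates: Σwᵢ(|x−xᵢ|+|y−yᵢ|) = Σwᵢ|x−xᵢ| + Σwᵢ|y−yᵢ|, so x and y are optimised independently as 1-D weighted medians.
Total weight W = 408; half = 204.
x-coordinate, sorted with cumulative weight:
  x=0 (Zone I, w=100) cum 100
  x=8 (Zone VII, w=4) cum 104
  x=10 (Zone VI, w=30) cum 134
  x=12 (Zone VIII, w=4) cum 138
  x=15 (Zone IV, w=80) cum 218  ← median
  x=15 (Zone V, w=90) cum 308
  x=16 (Zone II, w=45) cum 353
  x=20 (Zone III, w=55) cum 408
⇒ x* = 15
y-coordinate, sorted with cumulative weight:
  y=1 (Zone I, w=100) cum 100
  y=1 (Zone IV, w=80) cum 180
  y=2 (Zone II, w=45) cum 225  ← median
  y=5 (Zone VIII, w=4) cum 229
  y=10 (Zone VI, w=30) cum 259
  y=11 (Zone V, w=90) cum 349
  y=15 (Zone VII, w=4) cum 353
  y=17 (Zone III, w=55) cum 408
⇒ y* = 2

(15, 2)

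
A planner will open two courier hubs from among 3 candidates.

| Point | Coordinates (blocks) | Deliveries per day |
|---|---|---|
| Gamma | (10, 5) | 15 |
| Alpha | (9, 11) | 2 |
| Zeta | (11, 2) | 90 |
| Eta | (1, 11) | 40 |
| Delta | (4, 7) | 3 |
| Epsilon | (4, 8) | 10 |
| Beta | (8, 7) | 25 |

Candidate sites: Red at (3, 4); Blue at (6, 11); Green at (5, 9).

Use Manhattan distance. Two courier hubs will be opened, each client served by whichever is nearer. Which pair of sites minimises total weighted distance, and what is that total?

Evaluate every pair (each demand assigned to the nearer of the two):
  {Red, Green}: total = 1426
  {Red, Blue}: total = 1438
  {Blue, Green}: total = 1665
Best pair: {Red, Green} with total 1426.

{Red, Green}, total 1426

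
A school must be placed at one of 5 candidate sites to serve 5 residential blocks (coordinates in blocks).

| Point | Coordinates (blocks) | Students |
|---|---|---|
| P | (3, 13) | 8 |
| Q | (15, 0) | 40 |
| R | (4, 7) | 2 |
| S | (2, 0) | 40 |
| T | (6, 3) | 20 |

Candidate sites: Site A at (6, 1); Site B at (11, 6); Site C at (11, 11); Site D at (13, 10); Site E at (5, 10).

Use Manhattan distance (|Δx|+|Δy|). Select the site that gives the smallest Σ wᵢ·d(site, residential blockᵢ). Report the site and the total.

Site A, total 776 blocks

Total weighted distance at each candidate:
  Site A (6, 1): total = 776
  Site B (11, 6): total = 1296
  Site C (11, 11): total = 1762
  Site D (13, 10): total = 1728
  Site E (5, 10): total = 1528
Minimum is at Site A with total 776 blocks.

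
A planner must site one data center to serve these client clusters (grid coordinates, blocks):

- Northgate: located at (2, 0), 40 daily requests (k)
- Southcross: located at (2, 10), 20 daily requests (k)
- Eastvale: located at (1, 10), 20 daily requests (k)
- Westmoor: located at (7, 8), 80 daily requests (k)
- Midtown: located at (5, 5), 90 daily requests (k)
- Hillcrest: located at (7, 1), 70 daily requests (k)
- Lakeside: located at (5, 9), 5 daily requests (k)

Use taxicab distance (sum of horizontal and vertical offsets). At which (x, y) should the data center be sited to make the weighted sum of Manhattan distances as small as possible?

(5, 5)

Manhattan distance separates: Σwᵢ(|x−xᵢ|+|y−yᵢ|) = Σwᵢ|x−xᵢ| + Σwᵢ|y−yᵢ|, so x and y are optimised independently as 1-D weighted medians.
Total weight W = 325; half = 162.5.
x-coordinate, sorted with cumulative weight:
  x=1 (Eastvale, w=20) cum 20
  x=2 (Northgate, w=40) cum 60
  x=2 (Southcross, w=20) cum 80
  x=5 (Midtown, w=90) cum 170  ← median
  x=5 (Lakeside, w=5) cum 175
  x=7 (Westmoor, w=80) cum 255
  x=7 (Hillcrest, w=70) cum 325
⇒ x* = 5
y-coordinate, sorted with cumulative weight:
  y=0 (Northgate, w=40) cum 40
  y=1 (Hillcrest, w=70) cum 110
  y=5 (Midtown, w=90) cum 200  ← median
  y=8 (Westmoor, w=80) cum 280
  y=9 (Lakeside, w=5) cum 285
  y=10 (Southcross, w=20) cum 305
  y=10 (Eastvale, w=20) cum 325
⇒ y* = 5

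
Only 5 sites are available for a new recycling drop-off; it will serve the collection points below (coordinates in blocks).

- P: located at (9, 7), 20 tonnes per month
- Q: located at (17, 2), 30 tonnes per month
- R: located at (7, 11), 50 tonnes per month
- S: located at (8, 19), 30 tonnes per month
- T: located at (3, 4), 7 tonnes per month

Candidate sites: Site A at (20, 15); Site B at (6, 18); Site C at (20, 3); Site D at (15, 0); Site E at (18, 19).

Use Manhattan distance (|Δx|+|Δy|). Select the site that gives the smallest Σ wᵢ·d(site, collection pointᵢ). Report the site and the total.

Total weighted distance at each candidate:
  Site A (20, 15): total = 2386
  Site B (6, 18): total = 1699
  Site C (20, 3): total = 2436
  Site D (15, 0): total = 2222
  Site E (18, 19): total = 2420
Minimum is at Site B with total 1699 blocks.

Site B, total 1699 blocks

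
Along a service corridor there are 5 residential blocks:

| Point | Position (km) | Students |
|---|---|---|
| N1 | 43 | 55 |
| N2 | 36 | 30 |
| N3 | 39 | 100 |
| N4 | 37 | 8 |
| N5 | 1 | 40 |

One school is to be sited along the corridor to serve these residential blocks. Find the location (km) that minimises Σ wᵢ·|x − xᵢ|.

x = 39

For a sum of weighted absolute distances on a line, the optimum is the weighted median (not the mean). Total weight W = 233; half-weight = 116.5.
Sort by position and accumulate weight:
  km 1 (N5, w=40) → cum 40
  km 36 (N2, w=30) → cum 70
  km 37 (N4, w=8) → cum 78
  km 39 (N3, w=100) → cum 178  ≥ 116.5 → median here
  km 43 (N1, w=55) → cum 233
Optimal location: km 39.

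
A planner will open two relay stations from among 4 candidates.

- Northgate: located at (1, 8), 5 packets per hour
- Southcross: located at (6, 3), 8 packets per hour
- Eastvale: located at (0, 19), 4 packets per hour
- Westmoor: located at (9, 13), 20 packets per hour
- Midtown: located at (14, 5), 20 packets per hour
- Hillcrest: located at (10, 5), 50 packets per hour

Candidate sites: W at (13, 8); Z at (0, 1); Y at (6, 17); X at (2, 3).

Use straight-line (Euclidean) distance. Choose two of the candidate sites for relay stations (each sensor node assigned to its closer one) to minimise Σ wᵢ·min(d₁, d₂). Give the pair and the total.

Evaluate every pair (each demand assigned to the nearer of the two):
  {W, Y}: total = 521.0
  {W, X}: total = 525.4
  {W, Z}: total = 557.5
  {Y, X}: total = 838.4
  {Z, X}: total = 1021.7
  {Z, Y}: total = 1038.2
Best pair: {W, Y} with total 521.0.

{W, Y}, total 521.0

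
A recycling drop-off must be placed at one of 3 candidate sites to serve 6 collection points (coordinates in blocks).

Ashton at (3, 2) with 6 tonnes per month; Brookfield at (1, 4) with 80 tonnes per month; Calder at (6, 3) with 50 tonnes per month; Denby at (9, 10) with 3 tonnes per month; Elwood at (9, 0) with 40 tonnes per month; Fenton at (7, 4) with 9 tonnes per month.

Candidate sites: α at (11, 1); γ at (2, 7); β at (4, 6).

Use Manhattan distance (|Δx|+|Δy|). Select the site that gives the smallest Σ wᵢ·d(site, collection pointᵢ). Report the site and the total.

β, total 1192 blocks

Total weighted distance at each candidate:
  α (11, 1): total = 1660
  γ (2, 7): total = 1418
  β (4, 6): total = 1192
Minimum is at β with total 1192 blocks.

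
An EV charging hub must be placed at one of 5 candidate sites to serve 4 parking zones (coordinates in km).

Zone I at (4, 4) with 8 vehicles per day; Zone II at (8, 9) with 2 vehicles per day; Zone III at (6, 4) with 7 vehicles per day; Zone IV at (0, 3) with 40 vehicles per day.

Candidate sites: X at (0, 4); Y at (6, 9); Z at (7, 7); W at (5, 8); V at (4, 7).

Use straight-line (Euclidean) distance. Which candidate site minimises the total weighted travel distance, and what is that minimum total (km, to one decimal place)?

Total weighted distance at each candidate:
  X (0, 4): total = 132.9
  Y (6, 9): total = 421.5
  Z (7, 7): total = 383.0
  W (5, 8): total = 351.0
  V (4, 7): total = 284.5
Minimum is at X with total 132.9 km.

X, total 132.9 km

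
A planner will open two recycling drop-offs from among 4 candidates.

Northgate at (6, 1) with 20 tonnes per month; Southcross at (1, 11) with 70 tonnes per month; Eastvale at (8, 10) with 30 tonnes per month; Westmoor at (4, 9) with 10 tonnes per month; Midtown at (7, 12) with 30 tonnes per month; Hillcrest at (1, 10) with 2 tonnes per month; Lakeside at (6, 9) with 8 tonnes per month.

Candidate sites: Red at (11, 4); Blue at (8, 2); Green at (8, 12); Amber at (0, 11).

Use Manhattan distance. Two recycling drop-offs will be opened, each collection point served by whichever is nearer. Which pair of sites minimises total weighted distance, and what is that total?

Evaluate every pair (each demand assigned to the nearer of the two):
  {Green, Amber}: total = 524
  {Blue, Amber}: total = 738
  {Blue, Green}: total = 838
  {Red, Amber}: total = 868
  {Red, Green}: total = 938
  {Red, Blue}: total = 1962
Best pair: {Green, Amber} with total 524.

{Green, Amber}, total 524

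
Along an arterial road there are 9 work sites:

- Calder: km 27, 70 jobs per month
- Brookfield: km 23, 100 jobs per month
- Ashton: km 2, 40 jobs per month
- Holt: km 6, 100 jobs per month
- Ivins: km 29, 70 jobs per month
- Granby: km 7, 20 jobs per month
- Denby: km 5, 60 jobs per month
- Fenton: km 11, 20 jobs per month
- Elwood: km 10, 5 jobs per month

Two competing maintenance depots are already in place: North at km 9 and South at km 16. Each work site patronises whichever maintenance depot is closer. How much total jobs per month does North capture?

The indifferent point is the midpoint (9+16)/2 = 12.5; work sites left of it (closer to North at 9) go to North, those right go to South.
  Ashton at 2 (w=40) → North
  Denby at 5 (w=60) → North
  Holt at 6 (w=100) → North
  Granby at 7 (w=20) → North
  Elwood at 10 (w=5) → North
  Fenton at 11 (w=20) → North
  Brookfield at 23 (w=100) → South
  Calder at 27 (w=70) → South
  Ivins at 29 (w=70) → South
North captures 245; South captures 240.

245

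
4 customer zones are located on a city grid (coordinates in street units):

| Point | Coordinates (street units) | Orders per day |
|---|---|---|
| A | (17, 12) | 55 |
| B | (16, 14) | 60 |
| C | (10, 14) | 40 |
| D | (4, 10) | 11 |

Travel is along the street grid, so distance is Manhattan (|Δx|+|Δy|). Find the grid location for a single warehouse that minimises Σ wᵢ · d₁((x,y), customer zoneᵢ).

Manhattan distance separates: Σwᵢ(|x−xᵢ|+|y−yᵢ|) = Σwᵢ|x−xᵢ| + Σwᵢ|y−yᵢ|, so x and y are optimised independently as 1-D weighted medians.
Total weight W = 166; half = 83.
x-coordinate, sorted with cumulative weight:
  x=4 (D, w=11) cum 11
  x=10 (C, w=40) cum 51
  x=16 (B, w=60) cum 111  ← median
  x=17 (A, w=55) cum 166
⇒ x* = 16
y-coordinate, sorted with cumulative weight:
  y=10 (D, w=11) cum 11
  y=12 (A, w=55) cum 66
  y=14 (B, w=60) cum 126  ← median
  y=14 (C, w=40) cum 166
⇒ y* = 14

(16, 14)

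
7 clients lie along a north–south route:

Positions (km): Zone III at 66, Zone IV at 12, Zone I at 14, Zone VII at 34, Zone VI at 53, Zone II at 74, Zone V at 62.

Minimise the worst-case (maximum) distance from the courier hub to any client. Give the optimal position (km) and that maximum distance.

The 1-center on a line is the midpoint of the two extreme points: leftmost at 12, rightmost at 74.
Optimal location = (12 + 74)/2 = 43; maximum distance = (74 − 12)/2 = 31.

location 43, max distance 31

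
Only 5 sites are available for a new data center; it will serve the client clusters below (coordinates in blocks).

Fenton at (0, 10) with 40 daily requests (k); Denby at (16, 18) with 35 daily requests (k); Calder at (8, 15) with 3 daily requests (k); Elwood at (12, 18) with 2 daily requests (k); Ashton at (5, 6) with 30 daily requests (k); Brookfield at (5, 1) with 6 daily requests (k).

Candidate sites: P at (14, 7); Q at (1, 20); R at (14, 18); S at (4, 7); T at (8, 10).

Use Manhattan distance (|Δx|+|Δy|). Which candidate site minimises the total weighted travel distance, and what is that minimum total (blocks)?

Total weighted distance at each candidate:
  P (14, 7): total = 1593
  Q (1, 20): total = 1775
  R (14, 18): total = 1767
  S (4, 7): total = 1261
  T (8, 10): total = 1201
Minimum is at T with total 1201 blocks.

T, total 1201 blocks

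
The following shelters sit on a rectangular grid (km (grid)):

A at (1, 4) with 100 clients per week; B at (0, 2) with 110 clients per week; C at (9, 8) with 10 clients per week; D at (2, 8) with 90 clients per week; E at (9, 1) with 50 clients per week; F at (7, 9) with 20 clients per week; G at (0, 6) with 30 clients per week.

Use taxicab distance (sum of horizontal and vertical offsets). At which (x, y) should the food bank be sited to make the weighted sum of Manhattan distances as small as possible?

(1, 4)

Manhattan distance separates: Σwᵢ(|x−xᵢ|+|y−yᵢ|) = Σwᵢ|x−xᵢ| + Σwᵢ|y−yᵢ|, so x and y are optimised independently as 1-D weighted medians.
Total weight W = 410; half = 205.
x-coordinate, sorted with cumulative weight:
  x=0 (B, w=110) cum 110
  x=0 (G, w=30) cum 140
  x=1 (A, w=100) cum 240  ← median
  x=2 (D, w=90) cum 330
  x=7 (F, w=20) cum 350
  x=9 (C, w=10) cum 360
  x=9 (E, w=50) cum 410
⇒ x* = 1
y-coordinate, sorted with cumulative weight:
  y=1 (E, w=50) cum 50
  y=2 (B, w=110) cum 160
  y=4 (A, w=100) cum 260  ← median
  y=6 (G, w=30) cum 290
  y=8 (C, w=10) cum 300
  y=8 (D, w=90) cum 390
  y=9 (F, w=20) cum 410
⇒ y* = 4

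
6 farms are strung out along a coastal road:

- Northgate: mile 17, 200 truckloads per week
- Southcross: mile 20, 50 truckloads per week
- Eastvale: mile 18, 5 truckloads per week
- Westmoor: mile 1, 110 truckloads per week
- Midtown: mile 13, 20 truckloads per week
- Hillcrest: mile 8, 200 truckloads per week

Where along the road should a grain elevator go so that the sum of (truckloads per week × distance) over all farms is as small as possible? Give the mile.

For a sum of weighted absolute distances on a line, the optimum is the weighted median (not the mean). Total weight W = 585; half-weight = 292.5.
Sort by position and accumulate weight:
  mile 1 (Westmoor, w=110) → cum 110
  mile 8 (Hillcrest, w=200) → cum 310  ≥ 292.5 → median here
  mile 13 (Midtown, w=20) → cum 330
  mile 17 (Northgate, w=200) → cum 530
  mile 18 (Eastvale, w=5) → cum 535
  mile 20 (Southcross, w=50) → cum 585
Optimal location: mile 8.

x = 8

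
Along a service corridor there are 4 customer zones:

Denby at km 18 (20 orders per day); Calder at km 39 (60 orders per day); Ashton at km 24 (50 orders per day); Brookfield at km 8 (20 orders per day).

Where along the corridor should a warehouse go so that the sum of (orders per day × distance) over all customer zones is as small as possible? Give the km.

x = 24

For a sum of weighted absolute distances on a line, the optimum is the weighted median (not the mean). Total weight W = 150; half-weight = 75.
Sort by position and accumulate weight:
  km 8 (Brookfield, w=20) → cum 20
  km 18 (Denby, w=20) → cum 40
  km 24 (Ashton, w=50) → cum 90  ≥ 75 → median here
  km 39 (Calder, w=60) → cum 150
Optimal location: km 24.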